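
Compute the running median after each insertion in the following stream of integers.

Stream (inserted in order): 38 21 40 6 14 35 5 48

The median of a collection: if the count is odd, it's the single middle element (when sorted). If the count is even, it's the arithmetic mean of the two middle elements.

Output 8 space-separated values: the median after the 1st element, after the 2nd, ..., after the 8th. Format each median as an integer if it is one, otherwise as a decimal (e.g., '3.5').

Step 1: insert 38 -> lo=[38] (size 1, max 38) hi=[] (size 0) -> median=38
Step 2: insert 21 -> lo=[21] (size 1, max 21) hi=[38] (size 1, min 38) -> median=29.5
Step 3: insert 40 -> lo=[21, 38] (size 2, max 38) hi=[40] (size 1, min 40) -> median=38
Step 4: insert 6 -> lo=[6, 21] (size 2, max 21) hi=[38, 40] (size 2, min 38) -> median=29.5
Step 5: insert 14 -> lo=[6, 14, 21] (size 3, max 21) hi=[38, 40] (size 2, min 38) -> median=21
Step 6: insert 35 -> lo=[6, 14, 21] (size 3, max 21) hi=[35, 38, 40] (size 3, min 35) -> median=28
Step 7: insert 5 -> lo=[5, 6, 14, 21] (size 4, max 21) hi=[35, 38, 40] (size 3, min 35) -> median=21
Step 8: insert 48 -> lo=[5, 6, 14, 21] (size 4, max 21) hi=[35, 38, 40, 48] (size 4, min 35) -> median=28

Answer: 38 29.5 38 29.5 21 28 21 28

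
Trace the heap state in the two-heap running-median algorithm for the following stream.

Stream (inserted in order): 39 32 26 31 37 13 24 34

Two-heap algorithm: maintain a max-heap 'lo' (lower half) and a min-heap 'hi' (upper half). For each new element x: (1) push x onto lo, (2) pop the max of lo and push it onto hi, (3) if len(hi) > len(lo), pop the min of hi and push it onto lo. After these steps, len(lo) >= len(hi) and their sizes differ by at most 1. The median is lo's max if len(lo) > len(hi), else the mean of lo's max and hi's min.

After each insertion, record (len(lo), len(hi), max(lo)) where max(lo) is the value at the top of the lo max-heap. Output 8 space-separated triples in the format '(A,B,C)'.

Step 1: insert 39 -> lo=[39] hi=[] -> (len(lo)=1, len(hi)=0, max(lo)=39)
Step 2: insert 32 -> lo=[32] hi=[39] -> (len(lo)=1, len(hi)=1, max(lo)=32)
Step 3: insert 26 -> lo=[26, 32] hi=[39] -> (len(lo)=2, len(hi)=1, max(lo)=32)
Step 4: insert 31 -> lo=[26, 31] hi=[32, 39] -> (len(lo)=2, len(hi)=2, max(lo)=31)
Step 5: insert 37 -> lo=[26, 31, 32] hi=[37, 39] -> (len(lo)=3, len(hi)=2, max(lo)=32)
Step 6: insert 13 -> lo=[13, 26, 31] hi=[32, 37, 39] -> (len(lo)=3, len(hi)=3, max(lo)=31)
Step 7: insert 24 -> lo=[13, 24, 26, 31] hi=[32, 37, 39] -> (len(lo)=4, len(hi)=3, max(lo)=31)
Step 8: insert 34 -> lo=[13, 24, 26, 31] hi=[32, 34, 37, 39] -> (len(lo)=4, len(hi)=4, max(lo)=31)

Answer: (1,0,39) (1,1,32) (2,1,32) (2,2,31) (3,2,32) (3,3,31) (4,3,31) (4,4,31)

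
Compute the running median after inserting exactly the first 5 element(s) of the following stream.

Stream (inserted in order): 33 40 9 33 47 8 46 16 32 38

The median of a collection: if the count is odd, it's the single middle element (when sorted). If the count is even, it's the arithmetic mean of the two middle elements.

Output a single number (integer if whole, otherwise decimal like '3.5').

Answer: 33

Derivation:
Step 1: insert 33 -> lo=[33] (size 1, max 33) hi=[] (size 0) -> median=33
Step 2: insert 40 -> lo=[33] (size 1, max 33) hi=[40] (size 1, min 40) -> median=36.5
Step 3: insert 9 -> lo=[9, 33] (size 2, max 33) hi=[40] (size 1, min 40) -> median=33
Step 4: insert 33 -> lo=[9, 33] (size 2, max 33) hi=[33, 40] (size 2, min 33) -> median=33
Step 5: insert 47 -> lo=[9, 33, 33] (size 3, max 33) hi=[40, 47] (size 2, min 40) -> median=33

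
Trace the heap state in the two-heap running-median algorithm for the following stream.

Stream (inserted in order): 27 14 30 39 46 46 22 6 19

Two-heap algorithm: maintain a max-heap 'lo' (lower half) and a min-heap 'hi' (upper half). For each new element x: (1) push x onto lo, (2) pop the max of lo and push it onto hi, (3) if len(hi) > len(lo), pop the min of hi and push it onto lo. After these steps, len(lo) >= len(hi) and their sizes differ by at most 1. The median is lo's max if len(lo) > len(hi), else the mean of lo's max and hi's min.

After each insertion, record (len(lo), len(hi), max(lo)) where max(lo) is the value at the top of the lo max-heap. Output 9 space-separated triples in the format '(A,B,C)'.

Answer: (1,0,27) (1,1,14) (2,1,27) (2,2,27) (3,2,30) (3,3,30) (4,3,30) (4,4,27) (5,4,27)

Derivation:
Step 1: insert 27 -> lo=[27] hi=[] -> (len(lo)=1, len(hi)=0, max(lo)=27)
Step 2: insert 14 -> lo=[14] hi=[27] -> (len(lo)=1, len(hi)=1, max(lo)=14)
Step 3: insert 30 -> lo=[14, 27] hi=[30] -> (len(lo)=2, len(hi)=1, max(lo)=27)
Step 4: insert 39 -> lo=[14, 27] hi=[30, 39] -> (len(lo)=2, len(hi)=2, max(lo)=27)
Step 5: insert 46 -> lo=[14, 27, 30] hi=[39, 46] -> (len(lo)=3, len(hi)=2, max(lo)=30)
Step 6: insert 46 -> lo=[14, 27, 30] hi=[39, 46, 46] -> (len(lo)=3, len(hi)=3, max(lo)=30)
Step 7: insert 22 -> lo=[14, 22, 27, 30] hi=[39, 46, 46] -> (len(lo)=4, len(hi)=3, max(lo)=30)
Step 8: insert 6 -> lo=[6, 14, 22, 27] hi=[30, 39, 46, 46] -> (len(lo)=4, len(hi)=4, max(lo)=27)
Step 9: insert 19 -> lo=[6, 14, 19, 22, 27] hi=[30, 39, 46, 46] -> (len(lo)=5, len(hi)=4, max(lo)=27)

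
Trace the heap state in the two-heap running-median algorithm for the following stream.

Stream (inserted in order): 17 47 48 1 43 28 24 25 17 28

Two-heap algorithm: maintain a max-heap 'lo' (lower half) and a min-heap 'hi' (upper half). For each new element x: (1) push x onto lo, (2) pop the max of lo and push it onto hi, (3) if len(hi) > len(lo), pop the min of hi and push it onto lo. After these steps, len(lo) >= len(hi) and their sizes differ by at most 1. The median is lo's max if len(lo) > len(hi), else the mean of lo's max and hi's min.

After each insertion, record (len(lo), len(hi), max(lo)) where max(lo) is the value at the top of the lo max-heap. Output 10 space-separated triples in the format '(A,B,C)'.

Step 1: insert 17 -> lo=[17] hi=[] -> (len(lo)=1, len(hi)=0, max(lo)=17)
Step 2: insert 47 -> lo=[17] hi=[47] -> (len(lo)=1, len(hi)=1, max(lo)=17)
Step 3: insert 48 -> lo=[17, 47] hi=[48] -> (len(lo)=2, len(hi)=1, max(lo)=47)
Step 4: insert 1 -> lo=[1, 17] hi=[47, 48] -> (len(lo)=2, len(hi)=2, max(lo)=17)
Step 5: insert 43 -> lo=[1, 17, 43] hi=[47, 48] -> (len(lo)=3, len(hi)=2, max(lo)=43)
Step 6: insert 28 -> lo=[1, 17, 28] hi=[43, 47, 48] -> (len(lo)=3, len(hi)=3, max(lo)=28)
Step 7: insert 24 -> lo=[1, 17, 24, 28] hi=[43, 47, 48] -> (len(lo)=4, len(hi)=3, max(lo)=28)
Step 8: insert 25 -> lo=[1, 17, 24, 25] hi=[28, 43, 47, 48] -> (len(lo)=4, len(hi)=4, max(lo)=25)
Step 9: insert 17 -> lo=[1, 17, 17, 24, 25] hi=[28, 43, 47, 48] -> (len(lo)=5, len(hi)=4, max(lo)=25)
Step 10: insert 28 -> lo=[1, 17, 17, 24, 25] hi=[28, 28, 43, 47, 48] -> (len(lo)=5, len(hi)=5, max(lo)=25)

Answer: (1,0,17) (1,1,17) (2,1,47) (2,2,17) (3,2,43) (3,3,28) (4,3,28) (4,4,25) (5,4,25) (5,5,25)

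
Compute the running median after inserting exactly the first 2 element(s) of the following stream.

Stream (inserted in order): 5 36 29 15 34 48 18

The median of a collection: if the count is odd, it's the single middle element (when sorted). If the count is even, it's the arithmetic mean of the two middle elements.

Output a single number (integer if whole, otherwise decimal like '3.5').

Answer: 20.5

Derivation:
Step 1: insert 5 -> lo=[5] (size 1, max 5) hi=[] (size 0) -> median=5
Step 2: insert 36 -> lo=[5] (size 1, max 5) hi=[36] (size 1, min 36) -> median=20.5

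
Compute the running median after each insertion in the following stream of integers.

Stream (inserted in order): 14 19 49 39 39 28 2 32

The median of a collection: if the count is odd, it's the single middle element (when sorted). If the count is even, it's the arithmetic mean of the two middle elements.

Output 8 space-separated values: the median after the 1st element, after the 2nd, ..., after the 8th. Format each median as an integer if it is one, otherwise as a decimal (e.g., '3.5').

Answer: 14 16.5 19 29 39 33.5 28 30

Derivation:
Step 1: insert 14 -> lo=[14] (size 1, max 14) hi=[] (size 0) -> median=14
Step 2: insert 19 -> lo=[14] (size 1, max 14) hi=[19] (size 1, min 19) -> median=16.5
Step 3: insert 49 -> lo=[14, 19] (size 2, max 19) hi=[49] (size 1, min 49) -> median=19
Step 4: insert 39 -> lo=[14, 19] (size 2, max 19) hi=[39, 49] (size 2, min 39) -> median=29
Step 5: insert 39 -> lo=[14, 19, 39] (size 3, max 39) hi=[39, 49] (size 2, min 39) -> median=39
Step 6: insert 28 -> lo=[14, 19, 28] (size 3, max 28) hi=[39, 39, 49] (size 3, min 39) -> median=33.5
Step 7: insert 2 -> lo=[2, 14, 19, 28] (size 4, max 28) hi=[39, 39, 49] (size 3, min 39) -> median=28
Step 8: insert 32 -> lo=[2, 14, 19, 28] (size 4, max 28) hi=[32, 39, 39, 49] (size 4, min 32) -> median=30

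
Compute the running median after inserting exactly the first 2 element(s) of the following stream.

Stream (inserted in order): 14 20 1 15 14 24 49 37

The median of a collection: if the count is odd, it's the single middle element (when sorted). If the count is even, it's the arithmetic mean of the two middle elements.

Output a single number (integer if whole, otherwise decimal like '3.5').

Answer: 17

Derivation:
Step 1: insert 14 -> lo=[14] (size 1, max 14) hi=[] (size 0) -> median=14
Step 2: insert 20 -> lo=[14] (size 1, max 14) hi=[20] (size 1, min 20) -> median=17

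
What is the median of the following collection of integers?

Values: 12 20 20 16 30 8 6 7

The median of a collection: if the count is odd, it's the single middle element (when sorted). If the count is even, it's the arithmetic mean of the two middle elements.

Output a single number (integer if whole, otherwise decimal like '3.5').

Step 1: insert 12 -> lo=[12] (size 1, max 12) hi=[] (size 0) -> median=12
Step 2: insert 20 -> lo=[12] (size 1, max 12) hi=[20] (size 1, min 20) -> median=16
Step 3: insert 20 -> lo=[12, 20] (size 2, max 20) hi=[20] (size 1, min 20) -> median=20
Step 4: insert 16 -> lo=[12, 16] (size 2, max 16) hi=[20, 20] (size 2, min 20) -> median=18
Step 5: insert 30 -> lo=[12, 16, 20] (size 3, max 20) hi=[20, 30] (size 2, min 20) -> median=20
Step 6: insert 8 -> lo=[8, 12, 16] (size 3, max 16) hi=[20, 20, 30] (size 3, min 20) -> median=18
Step 7: insert 6 -> lo=[6, 8, 12, 16] (size 4, max 16) hi=[20, 20, 30] (size 3, min 20) -> median=16
Step 8: insert 7 -> lo=[6, 7, 8, 12] (size 4, max 12) hi=[16, 20, 20, 30] (size 4, min 16) -> median=14

Answer: 14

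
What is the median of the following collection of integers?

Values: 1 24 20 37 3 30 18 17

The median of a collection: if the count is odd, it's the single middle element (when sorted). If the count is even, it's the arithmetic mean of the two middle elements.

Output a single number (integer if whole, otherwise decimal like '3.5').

Step 1: insert 1 -> lo=[1] (size 1, max 1) hi=[] (size 0) -> median=1
Step 2: insert 24 -> lo=[1] (size 1, max 1) hi=[24] (size 1, min 24) -> median=12.5
Step 3: insert 20 -> lo=[1, 20] (size 2, max 20) hi=[24] (size 1, min 24) -> median=20
Step 4: insert 37 -> lo=[1, 20] (size 2, max 20) hi=[24, 37] (size 2, min 24) -> median=22
Step 5: insert 3 -> lo=[1, 3, 20] (size 3, max 20) hi=[24, 37] (size 2, min 24) -> median=20
Step 6: insert 30 -> lo=[1, 3, 20] (size 3, max 20) hi=[24, 30, 37] (size 3, min 24) -> median=22
Step 7: insert 18 -> lo=[1, 3, 18, 20] (size 4, max 20) hi=[24, 30, 37] (size 3, min 24) -> median=20
Step 8: insert 17 -> lo=[1, 3, 17, 18] (size 4, max 18) hi=[20, 24, 30, 37] (size 4, min 20) -> median=19

Answer: 19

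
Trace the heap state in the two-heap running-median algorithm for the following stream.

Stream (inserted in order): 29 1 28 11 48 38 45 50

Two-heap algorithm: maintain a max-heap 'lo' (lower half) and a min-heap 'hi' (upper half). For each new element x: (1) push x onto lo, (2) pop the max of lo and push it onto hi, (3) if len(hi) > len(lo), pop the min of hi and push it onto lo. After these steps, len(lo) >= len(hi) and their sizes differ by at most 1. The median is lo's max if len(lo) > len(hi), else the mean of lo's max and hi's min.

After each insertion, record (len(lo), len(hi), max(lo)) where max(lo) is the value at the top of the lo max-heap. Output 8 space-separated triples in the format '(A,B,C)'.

Answer: (1,0,29) (1,1,1) (2,1,28) (2,2,11) (3,2,28) (3,3,28) (4,3,29) (4,4,29)

Derivation:
Step 1: insert 29 -> lo=[29] hi=[] -> (len(lo)=1, len(hi)=0, max(lo)=29)
Step 2: insert 1 -> lo=[1] hi=[29] -> (len(lo)=1, len(hi)=1, max(lo)=1)
Step 3: insert 28 -> lo=[1, 28] hi=[29] -> (len(lo)=2, len(hi)=1, max(lo)=28)
Step 4: insert 11 -> lo=[1, 11] hi=[28, 29] -> (len(lo)=2, len(hi)=2, max(lo)=11)
Step 5: insert 48 -> lo=[1, 11, 28] hi=[29, 48] -> (len(lo)=3, len(hi)=2, max(lo)=28)
Step 6: insert 38 -> lo=[1, 11, 28] hi=[29, 38, 48] -> (len(lo)=3, len(hi)=3, max(lo)=28)
Step 7: insert 45 -> lo=[1, 11, 28, 29] hi=[38, 45, 48] -> (len(lo)=4, len(hi)=3, max(lo)=29)
Step 8: insert 50 -> lo=[1, 11, 28, 29] hi=[38, 45, 48, 50] -> (len(lo)=4, len(hi)=4, max(lo)=29)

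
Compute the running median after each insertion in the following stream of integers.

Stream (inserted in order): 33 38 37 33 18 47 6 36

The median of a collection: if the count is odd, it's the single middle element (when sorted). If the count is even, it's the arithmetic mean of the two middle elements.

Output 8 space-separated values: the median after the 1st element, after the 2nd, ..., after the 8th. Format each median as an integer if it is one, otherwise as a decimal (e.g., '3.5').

Answer: 33 35.5 37 35 33 35 33 34.5

Derivation:
Step 1: insert 33 -> lo=[33] (size 1, max 33) hi=[] (size 0) -> median=33
Step 2: insert 38 -> lo=[33] (size 1, max 33) hi=[38] (size 1, min 38) -> median=35.5
Step 3: insert 37 -> lo=[33, 37] (size 2, max 37) hi=[38] (size 1, min 38) -> median=37
Step 4: insert 33 -> lo=[33, 33] (size 2, max 33) hi=[37, 38] (size 2, min 37) -> median=35
Step 5: insert 18 -> lo=[18, 33, 33] (size 3, max 33) hi=[37, 38] (size 2, min 37) -> median=33
Step 6: insert 47 -> lo=[18, 33, 33] (size 3, max 33) hi=[37, 38, 47] (size 3, min 37) -> median=35
Step 7: insert 6 -> lo=[6, 18, 33, 33] (size 4, max 33) hi=[37, 38, 47] (size 3, min 37) -> median=33
Step 8: insert 36 -> lo=[6, 18, 33, 33] (size 4, max 33) hi=[36, 37, 38, 47] (size 4, min 36) -> median=34.5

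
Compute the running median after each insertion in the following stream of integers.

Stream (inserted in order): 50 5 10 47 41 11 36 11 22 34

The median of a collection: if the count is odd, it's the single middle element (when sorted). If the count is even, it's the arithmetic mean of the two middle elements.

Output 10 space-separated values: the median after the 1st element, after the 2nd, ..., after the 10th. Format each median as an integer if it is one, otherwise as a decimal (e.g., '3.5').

Answer: 50 27.5 10 28.5 41 26 36 23.5 22 28

Derivation:
Step 1: insert 50 -> lo=[50] (size 1, max 50) hi=[] (size 0) -> median=50
Step 2: insert 5 -> lo=[5] (size 1, max 5) hi=[50] (size 1, min 50) -> median=27.5
Step 3: insert 10 -> lo=[5, 10] (size 2, max 10) hi=[50] (size 1, min 50) -> median=10
Step 4: insert 47 -> lo=[5, 10] (size 2, max 10) hi=[47, 50] (size 2, min 47) -> median=28.5
Step 5: insert 41 -> lo=[5, 10, 41] (size 3, max 41) hi=[47, 50] (size 2, min 47) -> median=41
Step 6: insert 11 -> lo=[5, 10, 11] (size 3, max 11) hi=[41, 47, 50] (size 3, min 41) -> median=26
Step 7: insert 36 -> lo=[5, 10, 11, 36] (size 4, max 36) hi=[41, 47, 50] (size 3, min 41) -> median=36
Step 8: insert 11 -> lo=[5, 10, 11, 11] (size 4, max 11) hi=[36, 41, 47, 50] (size 4, min 36) -> median=23.5
Step 9: insert 22 -> lo=[5, 10, 11, 11, 22] (size 5, max 22) hi=[36, 41, 47, 50] (size 4, min 36) -> median=22
Step 10: insert 34 -> lo=[5, 10, 11, 11, 22] (size 5, max 22) hi=[34, 36, 41, 47, 50] (size 5, min 34) -> median=28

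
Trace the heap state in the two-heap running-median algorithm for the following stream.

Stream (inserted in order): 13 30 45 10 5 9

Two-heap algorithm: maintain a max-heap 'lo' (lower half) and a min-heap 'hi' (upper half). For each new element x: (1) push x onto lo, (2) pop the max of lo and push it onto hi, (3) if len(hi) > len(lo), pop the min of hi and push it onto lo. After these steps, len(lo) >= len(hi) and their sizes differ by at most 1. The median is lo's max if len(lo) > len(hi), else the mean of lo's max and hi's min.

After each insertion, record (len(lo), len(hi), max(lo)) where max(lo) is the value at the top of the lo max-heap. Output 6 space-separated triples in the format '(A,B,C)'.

Step 1: insert 13 -> lo=[13] hi=[] -> (len(lo)=1, len(hi)=0, max(lo)=13)
Step 2: insert 30 -> lo=[13] hi=[30] -> (len(lo)=1, len(hi)=1, max(lo)=13)
Step 3: insert 45 -> lo=[13, 30] hi=[45] -> (len(lo)=2, len(hi)=1, max(lo)=30)
Step 4: insert 10 -> lo=[10, 13] hi=[30, 45] -> (len(lo)=2, len(hi)=2, max(lo)=13)
Step 5: insert 5 -> lo=[5, 10, 13] hi=[30, 45] -> (len(lo)=3, len(hi)=2, max(lo)=13)
Step 6: insert 9 -> lo=[5, 9, 10] hi=[13, 30, 45] -> (len(lo)=3, len(hi)=3, max(lo)=10)

Answer: (1,0,13) (1,1,13) (2,1,30) (2,2,13) (3,2,13) (3,3,10)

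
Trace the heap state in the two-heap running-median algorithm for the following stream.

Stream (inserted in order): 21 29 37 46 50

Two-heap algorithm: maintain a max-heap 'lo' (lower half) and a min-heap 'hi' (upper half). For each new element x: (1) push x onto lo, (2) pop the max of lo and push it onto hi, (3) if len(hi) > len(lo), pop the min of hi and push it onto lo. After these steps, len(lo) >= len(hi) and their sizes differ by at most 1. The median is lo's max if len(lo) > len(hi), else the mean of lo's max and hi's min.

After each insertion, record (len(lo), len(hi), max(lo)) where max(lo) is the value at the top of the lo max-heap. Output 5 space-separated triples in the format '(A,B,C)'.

Step 1: insert 21 -> lo=[21] hi=[] -> (len(lo)=1, len(hi)=0, max(lo)=21)
Step 2: insert 29 -> lo=[21] hi=[29] -> (len(lo)=1, len(hi)=1, max(lo)=21)
Step 3: insert 37 -> lo=[21, 29] hi=[37] -> (len(lo)=2, len(hi)=1, max(lo)=29)
Step 4: insert 46 -> lo=[21, 29] hi=[37, 46] -> (len(lo)=2, len(hi)=2, max(lo)=29)
Step 5: insert 50 -> lo=[21, 29, 37] hi=[46, 50] -> (len(lo)=3, len(hi)=2, max(lo)=37)

Answer: (1,0,21) (1,1,21) (2,1,29) (2,2,29) (3,2,37)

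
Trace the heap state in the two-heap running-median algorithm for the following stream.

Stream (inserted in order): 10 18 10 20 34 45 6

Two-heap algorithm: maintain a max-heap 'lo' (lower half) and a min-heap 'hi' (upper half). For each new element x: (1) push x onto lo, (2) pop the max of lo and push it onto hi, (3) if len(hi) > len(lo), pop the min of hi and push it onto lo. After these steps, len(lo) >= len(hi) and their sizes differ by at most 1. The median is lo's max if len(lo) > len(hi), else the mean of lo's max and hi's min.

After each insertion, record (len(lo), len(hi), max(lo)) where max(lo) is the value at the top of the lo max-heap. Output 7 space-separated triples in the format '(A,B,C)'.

Answer: (1,0,10) (1,1,10) (2,1,10) (2,2,10) (3,2,18) (3,3,18) (4,3,18)

Derivation:
Step 1: insert 10 -> lo=[10] hi=[] -> (len(lo)=1, len(hi)=0, max(lo)=10)
Step 2: insert 18 -> lo=[10] hi=[18] -> (len(lo)=1, len(hi)=1, max(lo)=10)
Step 3: insert 10 -> lo=[10, 10] hi=[18] -> (len(lo)=2, len(hi)=1, max(lo)=10)
Step 4: insert 20 -> lo=[10, 10] hi=[18, 20] -> (len(lo)=2, len(hi)=2, max(lo)=10)
Step 5: insert 34 -> lo=[10, 10, 18] hi=[20, 34] -> (len(lo)=3, len(hi)=2, max(lo)=18)
Step 6: insert 45 -> lo=[10, 10, 18] hi=[20, 34, 45] -> (len(lo)=3, len(hi)=3, max(lo)=18)
Step 7: insert 6 -> lo=[6, 10, 10, 18] hi=[20, 34, 45] -> (len(lo)=4, len(hi)=3, max(lo)=18)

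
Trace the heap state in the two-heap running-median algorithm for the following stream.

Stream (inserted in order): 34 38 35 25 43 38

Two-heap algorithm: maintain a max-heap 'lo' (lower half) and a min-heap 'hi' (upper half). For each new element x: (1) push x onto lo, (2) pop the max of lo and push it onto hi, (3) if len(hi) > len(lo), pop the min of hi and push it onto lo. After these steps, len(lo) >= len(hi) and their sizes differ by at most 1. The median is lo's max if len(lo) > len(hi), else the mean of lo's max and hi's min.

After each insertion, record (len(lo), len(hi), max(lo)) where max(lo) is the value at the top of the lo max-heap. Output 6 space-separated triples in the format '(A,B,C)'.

Step 1: insert 34 -> lo=[34] hi=[] -> (len(lo)=1, len(hi)=0, max(lo)=34)
Step 2: insert 38 -> lo=[34] hi=[38] -> (len(lo)=1, len(hi)=1, max(lo)=34)
Step 3: insert 35 -> lo=[34, 35] hi=[38] -> (len(lo)=2, len(hi)=1, max(lo)=35)
Step 4: insert 25 -> lo=[25, 34] hi=[35, 38] -> (len(lo)=2, len(hi)=2, max(lo)=34)
Step 5: insert 43 -> lo=[25, 34, 35] hi=[38, 43] -> (len(lo)=3, len(hi)=2, max(lo)=35)
Step 6: insert 38 -> lo=[25, 34, 35] hi=[38, 38, 43] -> (len(lo)=3, len(hi)=3, max(lo)=35)

Answer: (1,0,34) (1,1,34) (2,1,35) (2,2,34) (3,2,35) (3,3,35)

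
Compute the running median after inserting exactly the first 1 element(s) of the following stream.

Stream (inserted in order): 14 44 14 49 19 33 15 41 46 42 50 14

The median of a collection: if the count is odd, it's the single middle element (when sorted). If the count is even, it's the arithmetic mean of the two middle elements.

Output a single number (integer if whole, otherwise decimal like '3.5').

Answer: 14

Derivation:
Step 1: insert 14 -> lo=[14] (size 1, max 14) hi=[] (size 0) -> median=14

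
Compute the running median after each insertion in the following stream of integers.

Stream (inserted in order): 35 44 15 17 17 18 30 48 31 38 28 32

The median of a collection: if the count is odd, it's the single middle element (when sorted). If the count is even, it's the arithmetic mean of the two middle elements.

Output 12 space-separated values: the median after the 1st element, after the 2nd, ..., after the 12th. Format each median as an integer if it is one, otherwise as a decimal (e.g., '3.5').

Answer: 35 39.5 35 26 17 17.5 18 24 30 30.5 30 30.5

Derivation:
Step 1: insert 35 -> lo=[35] (size 1, max 35) hi=[] (size 0) -> median=35
Step 2: insert 44 -> lo=[35] (size 1, max 35) hi=[44] (size 1, min 44) -> median=39.5
Step 3: insert 15 -> lo=[15, 35] (size 2, max 35) hi=[44] (size 1, min 44) -> median=35
Step 4: insert 17 -> lo=[15, 17] (size 2, max 17) hi=[35, 44] (size 2, min 35) -> median=26
Step 5: insert 17 -> lo=[15, 17, 17] (size 3, max 17) hi=[35, 44] (size 2, min 35) -> median=17
Step 6: insert 18 -> lo=[15, 17, 17] (size 3, max 17) hi=[18, 35, 44] (size 3, min 18) -> median=17.5
Step 7: insert 30 -> lo=[15, 17, 17, 18] (size 4, max 18) hi=[30, 35, 44] (size 3, min 30) -> median=18
Step 8: insert 48 -> lo=[15, 17, 17, 18] (size 4, max 18) hi=[30, 35, 44, 48] (size 4, min 30) -> median=24
Step 9: insert 31 -> lo=[15, 17, 17, 18, 30] (size 5, max 30) hi=[31, 35, 44, 48] (size 4, min 31) -> median=30
Step 10: insert 38 -> lo=[15, 17, 17, 18, 30] (size 5, max 30) hi=[31, 35, 38, 44, 48] (size 5, min 31) -> median=30.5
Step 11: insert 28 -> lo=[15, 17, 17, 18, 28, 30] (size 6, max 30) hi=[31, 35, 38, 44, 48] (size 5, min 31) -> median=30
Step 12: insert 32 -> lo=[15, 17, 17, 18, 28, 30] (size 6, max 30) hi=[31, 32, 35, 38, 44, 48] (size 6, min 31) -> median=30.5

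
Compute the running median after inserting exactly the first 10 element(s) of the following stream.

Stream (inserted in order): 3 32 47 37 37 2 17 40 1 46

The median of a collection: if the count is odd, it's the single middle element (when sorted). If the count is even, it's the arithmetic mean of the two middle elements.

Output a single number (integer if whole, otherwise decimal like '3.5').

Step 1: insert 3 -> lo=[3] (size 1, max 3) hi=[] (size 0) -> median=3
Step 2: insert 32 -> lo=[3] (size 1, max 3) hi=[32] (size 1, min 32) -> median=17.5
Step 3: insert 47 -> lo=[3, 32] (size 2, max 32) hi=[47] (size 1, min 47) -> median=32
Step 4: insert 37 -> lo=[3, 32] (size 2, max 32) hi=[37, 47] (size 2, min 37) -> median=34.5
Step 5: insert 37 -> lo=[3, 32, 37] (size 3, max 37) hi=[37, 47] (size 2, min 37) -> median=37
Step 6: insert 2 -> lo=[2, 3, 32] (size 3, max 32) hi=[37, 37, 47] (size 3, min 37) -> median=34.5
Step 7: insert 17 -> lo=[2, 3, 17, 32] (size 4, max 32) hi=[37, 37, 47] (size 3, min 37) -> median=32
Step 8: insert 40 -> lo=[2, 3, 17, 32] (size 4, max 32) hi=[37, 37, 40, 47] (size 4, min 37) -> median=34.5
Step 9: insert 1 -> lo=[1, 2, 3, 17, 32] (size 5, max 32) hi=[37, 37, 40, 47] (size 4, min 37) -> median=32
Step 10: insert 46 -> lo=[1, 2, 3, 17, 32] (size 5, max 32) hi=[37, 37, 40, 46, 47] (size 5, min 37) -> median=34.5

Answer: 34.5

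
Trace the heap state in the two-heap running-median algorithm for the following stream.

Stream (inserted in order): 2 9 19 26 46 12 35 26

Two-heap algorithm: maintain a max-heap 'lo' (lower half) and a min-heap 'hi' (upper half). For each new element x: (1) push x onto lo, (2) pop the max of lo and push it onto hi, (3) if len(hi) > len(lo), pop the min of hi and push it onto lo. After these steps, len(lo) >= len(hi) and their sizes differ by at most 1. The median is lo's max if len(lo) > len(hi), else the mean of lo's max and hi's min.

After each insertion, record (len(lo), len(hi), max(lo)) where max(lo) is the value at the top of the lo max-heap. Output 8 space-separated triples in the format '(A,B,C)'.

Step 1: insert 2 -> lo=[2] hi=[] -> (len(lo)=1, len(hi)=0, max(lo)=2)
Step 2: insert 9 -> lo=[2] hi=[9] -> (len(lo)=1, len(hi)=1, max(lo)=2)
Step 3: insert 19 -> lo=[2, 9] hi=[19] -> (len(lo)=2, len(hi)=1, max(lo)=9)
Step 4: insert 26 -> lo=[2, 9] hi=[19, 26] -> (len(lo)=2, len(hi)=2, max(lo)=9)
Step 5: insert 46 -> lo=[2, 9, 19] hi=[26, 46] -> (len(lo)=3, len(hi)=2, max(lo)=19)
Step 6: insert 12 -> lo=[2, 9, 12] hi=[19, 26, 46] -> (len(lo)=3, len(hi)=3, max(lo)=12)
Step 7: insert 35 -> lo=[2, 9, 12, 19] hi=[26, 35, 46] -> (len(lo)=4, len(hi)=3, max(lo)=19)
Step 8: insert 26 -> lo=[2, 9, 12, 19] hi=[26, 26, 35, 46] -> (len(lo)=4, len(hi)=4, max(lo)=19)

Answer: (1,0,2) (1,1,2) (2,1,9) (2,2,9) (3,2,19) (3,3,12) (4,3,19) (4,4,19)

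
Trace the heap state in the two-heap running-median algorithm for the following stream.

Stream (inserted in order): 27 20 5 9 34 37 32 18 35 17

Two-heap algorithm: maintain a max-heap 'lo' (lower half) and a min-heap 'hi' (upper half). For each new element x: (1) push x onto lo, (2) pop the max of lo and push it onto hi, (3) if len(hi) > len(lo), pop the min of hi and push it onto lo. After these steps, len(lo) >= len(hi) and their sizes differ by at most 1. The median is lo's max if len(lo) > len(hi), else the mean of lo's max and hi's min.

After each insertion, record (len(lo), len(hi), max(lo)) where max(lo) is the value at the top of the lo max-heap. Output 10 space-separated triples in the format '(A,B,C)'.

Step 1: insert 27 -> lo=[27] hi=[] -> (len(lo)=1, len(hi)=0, max(lo)=27)
Step 2: insert 20 -> lo=[20] hi=[27] -> (len(lo)=1, len(hi)=1, max(lo)=20)
Step 3: insert 5 -> lo=[5, 20] hi=[27] -> (len(lo)=2, len(hi)=1, max(lo)=20)
Step 4: insert 9 -> lo=[5, 9] hi=[20, 27] -> (len(lo)=2, len(hi)=2, max(lo)=9)
Step 5: insert 34 -> lo=[5, 9, 20] hi=[27, 34] -> (len(lo)=3, len(hi)=2, max(lo)=20)
Step 6: insert 37 -> lo=[5, 9, 20] hi=[27, 34, 37] -> (len(lo)=3, len(hi)=3, max(lo)=20)
Step 7: insert 32 -> lo=[5, 9, 20, 27] hi=[32, 34, 37] -> (len(lo)=4, len(hi)=3, max(lo)=27)
Step 8: insert 18 -> lo=[5, 9, 18, 20] hi=[27, 32, 34, 37] -> (len(lo)=4, len(hi)=4, max(lo)=20)
Step 9: insert 35 -> lo=[5, 9, 18, 20, 27] hi=[32, 34, 35, 37] -> (len(lo)=5, len(hi)=4, max(lo)=27)
Step 10: insert 17 -> lo=[5, 9, 17, 18, 20] hi=[27, 32, 34, 35, 37] -> (len(lo)=5, len(hi)=5, max(lo)=20)

Answer: (1,0,27) (1,1,20) (2,1,20) (2,2,9) (3,2,20) (3,3,20) (4,3,27) (4,4,20) (5,4,27) (5,5,20)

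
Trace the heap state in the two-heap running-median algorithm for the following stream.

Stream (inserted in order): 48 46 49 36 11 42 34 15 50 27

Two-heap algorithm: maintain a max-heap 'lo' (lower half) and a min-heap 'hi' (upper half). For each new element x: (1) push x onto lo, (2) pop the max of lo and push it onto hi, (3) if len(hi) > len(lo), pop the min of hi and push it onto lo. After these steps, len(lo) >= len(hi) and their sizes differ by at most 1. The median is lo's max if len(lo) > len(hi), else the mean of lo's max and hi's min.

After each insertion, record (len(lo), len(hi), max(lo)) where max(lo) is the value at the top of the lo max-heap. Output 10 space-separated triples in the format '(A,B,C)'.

Step 1: insert 48 -> lo=[48] hi=[] -> (len(lo)=1, len(hi)=0, max(lo)=48)
Step 2: insert 46 -> lo=[46] hi=[48] -> (len(lo)=1, len(hi)=1, max(lo)=46)
Step 3: insert 49 -> lo=[46, 48] hi=[49] -> (len(lo)=2, len(hi)=1, max(lo)=48)
Step 4: insert 36 -> lo=[36, 46] hi=[48, 49] -> (len(lo)=2, len(hi)=2, max(lo)=46)
Step 5: insert 11 -> lo=[11, 36, 46] hi=[48, 49] -> (len(lo)=3, len(hi)=2, max(lo)=46)
Step 6: insert 42 -> lo=[11, 36, 42] hi=[46, 48, 49] -> (len(lo)=3, len(hi)=3, max(lo)=42)
Step 7: insert 34 -> lo=[11, 34, 36, 42] hi=[46, 48, 49] -> (len(lo)=4, len(hi)=3, max(lo)=42)
Step 8: insert 15 -> lo=[11, 15, 34, 36] hi=[42, 46, 48, 49] -> (len(lo)=4, len(hi)=4, max(lo)=36)
Step 9: insert 50 -> lo=[11, 15, 34, 36, 42] hi=[46, 48, 49, 50] -> (len(lo)=5, len(hi)=4, max(lo)=42)
Step 10: insert 27 -> lo=[11, 15, 27, 34, 36] hi=[42, 46, 48, 49, 50] -> (len(lo)=5, len(hi)=5, max(lo)=36)

Answer: (1,0,48) (1,1,46) (2,1,48) (2,2,46) (3,2,46) (3,3,42) (4,3,42) (4,4,36) (5,4,42) (5,5,36)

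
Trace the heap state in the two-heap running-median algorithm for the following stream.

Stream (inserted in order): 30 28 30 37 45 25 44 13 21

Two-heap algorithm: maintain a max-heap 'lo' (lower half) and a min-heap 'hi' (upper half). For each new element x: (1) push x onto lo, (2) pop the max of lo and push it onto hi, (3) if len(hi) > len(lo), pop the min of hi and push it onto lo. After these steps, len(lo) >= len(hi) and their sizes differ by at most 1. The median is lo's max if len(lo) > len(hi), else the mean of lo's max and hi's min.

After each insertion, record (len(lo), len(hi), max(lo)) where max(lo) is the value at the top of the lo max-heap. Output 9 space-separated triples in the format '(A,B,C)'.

Answer: (1,0,30) (1,1,28) (2,1,30) (2,2,30) (3,2,30) (3,3,30) (4,3,30) (4,4,30) (5,4,30)

Derivation:
Step 1: insert 30 -> lo=[30] hi=[] -> (len(lo)=1, len(hi)=0, max(lo)=30)
Step 2: insert 28 -> lo=[28] hi=[30] -> (len(lo)=1, len(hi)=1, max(lo)=28)
Step 3: insert 30 -> lo=[28, 30] hi=[30] -> (len(lo)=2, len(hi)=1, max(lo)=30)
Step 4: insert 37 -> lo=[28, 30] hi=[30, 37] -> (len(lo)=2, len(hi)=2, max(lo)=30)
Step 5: insert 45 -> lo=[28, 30, 30] hi=[37, 45] -> (len(lo)=3, len(hi)=2, max(lo)=30)
Step 6: insert 25 -> lo=[25, 28, 30] hi=[30, 37, 45] -> (len(lo)=3, len(hi)=3, max(lo)=30)
Step 7: insert 44 -> lo=[25, 28, 30, 30] hi=[37, 44, 45] -> (len(lo)=4, len(hi)=3, max(lo)=30)
Step 8: insert 13 -> lo=[13, 25, 28, 30] hi=[30, 37, 44, 45] -> (len(lo)=4, len(hi)=4, max(lo)=30)
Step 9: insert 21 -> lo=[13, 21, 25, 28, 30] hi=[30, 37, 44, 45] -> (len(lo)=5, len(hi)=4, max(lo)=30)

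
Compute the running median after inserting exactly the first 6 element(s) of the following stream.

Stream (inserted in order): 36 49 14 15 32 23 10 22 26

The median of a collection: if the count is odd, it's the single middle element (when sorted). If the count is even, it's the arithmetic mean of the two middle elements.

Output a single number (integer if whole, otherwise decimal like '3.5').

Answer: 27.5

Derivation:
Step 1: insert 36 -> lo=[36] (size 1, max 36) hi=[] (size 0) -> median=36
Step 2: insert 49 -> lo=[36] (size 1, max 36) hi=[49] (size 1, min 49) -> median=42.5
Step 3: insert 14 -> lo=[14, 36] (size 2, max 36) hi=[49] (size 1, min 49) -> median=36
Step 4: insert 15 -> lo=[14, 15] (size 2, max 15) hi=[36, 49] (size 2, min 36) -> median=25.5
Step 5: insert 32 -> lo=[14, 15, 32] (size 3, max 32) hi=[36, 49] (size 2, min 36) -> median=32
Step 6: insert 23 -> lo=[14, 15, 23] (size 3, max 23) hi=[32, 36, 49] (size 3, min 32) -> median=27.5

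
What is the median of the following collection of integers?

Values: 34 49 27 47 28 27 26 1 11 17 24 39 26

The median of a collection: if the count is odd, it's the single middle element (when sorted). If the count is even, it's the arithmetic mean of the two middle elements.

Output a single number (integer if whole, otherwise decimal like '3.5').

Answer: 27

Derivation:
Step 1: insert 34 -> lo=[34] (size 1, max 34) hi=[] (size 0) -> median=34
Step 2: insert 49 -> lo=[34] (size 1, max 34) hi=[49] (size 1, min 49) -> median=41.5
Step 3: insert 27 -> lo=[27, 34] (size 2, max 34) hi=[49] (size 1, min 49) -> median=34
Step 4: insert 47 -> lo=[27, 34] (size 2, max 34) hi=[47, 49] (size 2, min 47) -> median=40.5
Step 5: insert 28 -> lo=[27, 28, 34] (size 3, max 34) hi=[47, 49] (size 2, min 47) -> median=34
Step 6: insert 27 -> lo=[27, 27, 28] (size 3, max 28) hi=[34, 47, 49] (size 3, min 34) -> median=31
Step 7: insert 26 -> lo=[26, 27, 27, 28] (size 4, max 28) hi=[34, 47, 49] (size 3, min 34) -> median=28
Step 8: insert 1 -> lo=[1, 26, 27, 27] (size 4, max 27) hi=[28, 34, 47, 49] (size 4, min 28) -> median=27.5
Step 9: insert 11 -> lo=[1, 11, 26, 27, 27] (size 5, max 27) hi=[28, 34, 47, 49] (size 4, min 28) -> median=27
Step 10: insert 17 -> lo=[1, 11, 17, 26, 27] (size 5, max 27) hi=[27, 28, 34, 47, 49] (size 5, min 27) -> median=27
Step 11: insert 24 -> lo=[1, 11, 17, 24, 26, 27] (size 6, max 27) hi=[27, 28, 34, 47, 49] (size 5, min 27) -> median=27
Step 12: insert 39 -> lo=[1, 11, 17, 24, 26, 27] (size 6, max 27) hi=[27, 28, 34, 39, 47, 49] (size 6, min 27) -> median=27
Step 13: insert 26 -> lo=[1, 11, 17, 24, 26, 26, 27] (size 7, max 27) hi=[27, 28, 34, 39, 47, 49] (size 6, min 27) -> median=27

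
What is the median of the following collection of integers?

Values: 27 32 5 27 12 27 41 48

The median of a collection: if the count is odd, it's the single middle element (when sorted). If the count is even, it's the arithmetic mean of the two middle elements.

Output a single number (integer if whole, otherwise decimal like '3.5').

Step 1: insert 27 -> lo=[27] (size 1, max 27) hi=[] (size 0) -> median=27
Step 2: insert 32 -> lo=[27] (size 1, max 27) hi=[32] (size 1, min 32) -> median=29.5
Step 3: insert 5 -> lo=[5, 27] (size 2, max 27) hi=[32] (size 1, min 32) -> median=27
Step 4: insert 27 -> lo=[5, 27] (size 2, max 27) hi=[27, 32] (size 2, min 27) -> median=27
Step 5: insert 12 -> lo=[5, 12, 27] (size 3, max 27) hi=[27, 32] (size 2, min 27) -> median=27
Step 6: insert 27 -> lo=[5, 12, 27] (size 3, max 27) hi=[27, 27, 32] (size 3, min 27) -> median=27
Step 7: insert 41 -> lo=[5, 12, 27, 27] (size 4, max 27) hi=[27, 32, 41] (size 3, min 27) -> median=27
Step 8: insert 48 -> lo=[5, 12, 27, 27] (size 4, max 27) hi=[27, 32, 41, 48] (size 4, min 27) -> median=27

Answer: 27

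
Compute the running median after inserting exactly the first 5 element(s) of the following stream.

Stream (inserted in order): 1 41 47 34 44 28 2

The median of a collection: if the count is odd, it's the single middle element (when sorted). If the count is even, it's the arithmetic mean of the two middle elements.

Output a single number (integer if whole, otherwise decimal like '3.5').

Answer: 41

Derivation:
Step 1: insert 1 -> lo=[1] (size 1, max 1) hi=[] (size 0) -> median=1
Step 2: insert 41 -> lo=[1] (size 1, max 1) hi=[41] (size 1, min 41) -> median=21
Step 3: insert 47 -> lo=[1, 41] (size 2, max 41) hi=[47] (size 1, min 47) -> median=41
Step 4: insert 34 -> lo=[1, 34] (size 2, max 34) hi=[41, 47] (size 2, min 41) -> median=37.5
Step 5: insert 44 -> lo=[1, 34, 41] (size 3, max 41) hi=[44, 47] (size 2, min 44) -> median=41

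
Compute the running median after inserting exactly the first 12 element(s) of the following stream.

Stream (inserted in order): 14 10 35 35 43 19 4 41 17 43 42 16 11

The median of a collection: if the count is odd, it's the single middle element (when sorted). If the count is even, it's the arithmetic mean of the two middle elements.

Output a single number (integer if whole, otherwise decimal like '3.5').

Step 1: insert 14 -> lo=[14] (size 1, max 14) hi=[] (size 0) -> median=14
Step 2: insert 10 -> lo=[10] (size 1, max 10) hi=[14] (size 1, min 14) -> median=12
Step 3: insert 35 -> lo=[10, 14] (size 2, max 14) hi=[35] (size 1, min 35) -> median=14
Step 4: insert 35 -> lo=[10, 14] (size 2, max 14) hi=[35, 35] (size 2, min 35) -> median=24.5
Step 5: insert 43 -> lo=[10, 14, 35] (size 3, max 35) hi=[35, 43] (size 2, min 35) -> median=35
Step 6: insert 19 -> lo=[10, 14, 19] (size 3, max 19) hi=[35, 35, 43] (size 3, min 35) -> median=27
Step 7: insert 4 -> lo=[4, 10, 14, 19] (size 4, max 19) hi=[35, 35, 43] (size 3, min 35) -> median=19
Step 8: insert 41 -> lo=[4, 10, 14, 19] (size 4, max 19) hi=[35, 35, 41, 43] (size 4, min 35) -> median=27
Step 9: insert 17 -> lo=[4, 10, 14, 17, 19] (size 5, max 19) hi=[35, 35, 41, 43] (size 4, min 35) -> median=19
Step 10: insert 43 -> lo=[4, 10, 14, 17, 19] (size 5, max 19) hi=[35, 35, 41, 43, 43] (size 5, min 35) -> median=27
Step 11: insert 42 -> lo=[4, 10, 14, 17, 19, 35] (size 6, max 35) hi=[35, 41, 42, 43, 43] (size 5, min 35) -> median=35
Step 12: insert 16 -> lo=[4, 10, 14, 16, 17, 19] (size 6, max 19) hi=[35, 35, 41, 42, 43, 43] (size 6, min 35) -> median=27

Answer: 27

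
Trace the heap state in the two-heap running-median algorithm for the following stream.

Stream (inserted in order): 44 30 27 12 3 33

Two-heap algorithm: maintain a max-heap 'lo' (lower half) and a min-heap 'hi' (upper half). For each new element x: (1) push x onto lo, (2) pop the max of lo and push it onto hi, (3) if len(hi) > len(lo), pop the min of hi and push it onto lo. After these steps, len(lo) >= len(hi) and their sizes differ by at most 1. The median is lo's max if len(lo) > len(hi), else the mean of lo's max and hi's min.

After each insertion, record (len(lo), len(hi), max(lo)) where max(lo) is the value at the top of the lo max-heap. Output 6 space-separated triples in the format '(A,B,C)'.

Answer: (1,0,44) (1,1,30) (2,1,30) (2,2,27) (3,2,27) (3,3,27)

Derivation:
Step 1: insert 44 -> lo=[44] hi=[] -> (len(lo)=1, len(hi)=0, max(lo)=44)
Step 2: insert 30 -> lo=[30] hi=[44] -> (len(lo)=1, len(hi)=1, max(lo)=30)
Step 3: insert 27 -> lo=[27, 30] hi=[44] -> (len(lo)=2, len(hi)=1, max(lo)=30)
Step 4: insert 12 -> lo=[12, 27] hi=[30, 44] -> (len(lo)=2, len(hi)=2, max(lo)=27)
Step 5: insert 3 -> lo=[3, 12, 27] hi=[30, 44] -> (len(lo)=3, len(hi)=2, max(lo)=27)
Step 6: insert 33 -> lo=[3, 12, 27] hi=[30, 33, 44] -> (len(lo)=3, len(hi)=3, max(lo)=27)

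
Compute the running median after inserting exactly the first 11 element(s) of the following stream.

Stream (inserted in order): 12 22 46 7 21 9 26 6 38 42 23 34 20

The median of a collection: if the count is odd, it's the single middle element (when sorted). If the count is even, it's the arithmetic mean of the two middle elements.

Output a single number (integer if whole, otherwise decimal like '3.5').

Answer: 22

Derivation:
Step 1: insert 12 -> lo=[12] (size 1, max 12) hi=[] (size 0) -> median=12
Step 2: insert 22 -> lo=[12] (size 1, max 12) hi=[22] (size 1, min 22) -> median=17
Step 3: insert 46 -> lo=[12, 22] (size 2, max 22) hi=[46] (size 1, min 46) -> median=22
Step 4: insert 7 -> lo=[7, 12] (size 2, max 12) hi=[22, 46] (size 2, min 22) -> median=17
Step 5: insert 21 -> lo=[7, 12, 21] (size 3, max 21) hi=[22, 46] (size 2, min 22) -> median=21
Step 6: insert 9 -> lo=[7, 9, 12] (size 3, max 12) hi=[21, 22, 46] (size 3, min 21) -> median=16.5
Step 7: insert 26 -> lo=[7, 9, 12, 21] (size 4, max 21) hi=[22, 26, 46] (size 3, min 22) -> median=21
Step 8: insert 6 -> lo=[6, 7, 9, 12] (size 4, max 12) hi=[21, 22, 26, 46] (size 4, min 21) -> median=16.5
Step 9: insert 38 -> lo=[6, 7, 9, 12, 21] (size 5, max 21) hi=[22, 26, 38, 46] (size 4, min 22) -> median=21
Step 10: insert 42 -> lo=[6, 7, 9, 12, 21] (size 5, max 21) hi=[22, 26, 38, 42, 46] (size 5, min 22) -> median=21.5
Step 11: insert 23 -> lo=[6, 7, 9, 12, 21, 22] (size 6, max 22) hi=[23, 26, 38, 42, 46] (size 5, min 23) -> median=22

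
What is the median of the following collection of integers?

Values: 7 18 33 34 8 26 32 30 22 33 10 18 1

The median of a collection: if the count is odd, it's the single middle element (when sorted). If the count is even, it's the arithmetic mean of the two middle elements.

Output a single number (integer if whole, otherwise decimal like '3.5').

Answer: 22

Derivation:
Step 1: insert 7 -> lo=[7] (size 1, max 7) hi=[] (size 0) -> median=7
Step 2: insert 18 -> lo=[7] (size 1, max 7) hi=[18] (size 1, min 18) -> median=12.5
Step 3: insert 33 -> lo=[7, 18] (size 2, max 18) hi=[33] (size 1, min 33) -> median=18
Step 4: insert 34 -> lo=[7, 18] (size 2, max 18) hi=[33, 34] (size 2, min 33) -> median=25.5
Step 5: insert 8 -> lo=[7, 8, 18] (size 3, max 18) hi=[33, 34] (size 2, min 33) -> median=18
Step 6: insert 26 -> lo=[7, 8, 18] (size 3, max 18) hi=[26, 33, 34] (size 3, min 26) -> median=22
Step 7: insert 32 -> lo=[7, 8, 18, 26] (size 4, max 26) hi=[32, 33, 34] (size 3, min 32) -> median=26
Step 8: insert 30 -> lo=[7, 8, 18, 26] (size 4, max 26) hi=[30, 32, 33, 34] (size 4, min 30) -> median=28
Step 9: insert 22 -> lo=[7, 8, 18, 22, 26] (size 5, max 26) hi=[30, 32, 33, 34] (size 4, min 30) -> median=26
Step 10: insert 33 -> lo=[7, 8, 18, 22, 26] (size 5, max 26) hi=[30, 32, 33, 33, 34] (size 5, min 30) -> median=28
Step 11: insert 10 -> lo=[7, 8, 10, 18, 22, 26] (size 6, max 26) hi=[30, 32, 33, 33, 34] (size 5, min 30) -> median=26
Step 12: insert 18 -> lo=[7, 8, 10, 18, 18, 22] (size 6, max 22) hi=[26, 30, 32, 33, 33, 34] (size 6, min 26) -> median=24
Step 13: insert 1 -> lo=[1, 7, 8, 10, 18, 18, 22] (size 7, max 22) hi=[26, 30, 32, 33, 33, 34] (size 6, min 26) -> median=22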